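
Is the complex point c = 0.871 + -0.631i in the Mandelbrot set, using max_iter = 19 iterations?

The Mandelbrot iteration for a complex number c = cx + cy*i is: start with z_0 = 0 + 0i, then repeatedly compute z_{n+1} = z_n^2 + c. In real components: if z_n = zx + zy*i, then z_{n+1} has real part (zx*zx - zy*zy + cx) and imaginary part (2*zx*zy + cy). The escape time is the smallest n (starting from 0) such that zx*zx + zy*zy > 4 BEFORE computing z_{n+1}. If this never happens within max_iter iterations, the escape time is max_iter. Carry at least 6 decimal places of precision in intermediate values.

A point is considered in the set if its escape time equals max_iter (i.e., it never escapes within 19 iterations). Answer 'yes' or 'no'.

z_0 = 0 + 0i, c = 0.8710 + -0.6310i
Iter 1: z = 0.8710 + -0.6310i, |z|^2 = 1.1568
Iter 2: z = 1.2315 + -1.7302i, |z|^2 = 4.5101
Escaped at iteration 2

Answer: no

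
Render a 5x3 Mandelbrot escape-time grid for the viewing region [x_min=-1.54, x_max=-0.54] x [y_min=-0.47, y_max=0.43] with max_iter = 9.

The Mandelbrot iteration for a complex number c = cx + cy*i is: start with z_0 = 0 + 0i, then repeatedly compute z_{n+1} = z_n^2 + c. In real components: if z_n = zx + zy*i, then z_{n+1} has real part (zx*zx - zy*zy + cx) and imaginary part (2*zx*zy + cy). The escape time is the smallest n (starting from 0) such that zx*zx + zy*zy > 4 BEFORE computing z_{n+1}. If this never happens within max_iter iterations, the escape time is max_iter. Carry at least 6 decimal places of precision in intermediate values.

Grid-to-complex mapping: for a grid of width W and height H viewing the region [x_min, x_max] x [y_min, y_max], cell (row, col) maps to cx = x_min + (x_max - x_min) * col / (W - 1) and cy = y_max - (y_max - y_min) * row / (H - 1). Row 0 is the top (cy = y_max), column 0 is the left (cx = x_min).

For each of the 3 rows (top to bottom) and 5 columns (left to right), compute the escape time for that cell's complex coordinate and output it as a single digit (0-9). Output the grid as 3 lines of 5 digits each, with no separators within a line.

(row=0, col=0): c = -1.5400 + 0.4300i → escape time 3
(row=0, col=1): c = -1.2900 + 0.4300i → escape time 9
(row=0, col=2): c = -1.0400 + 0.4300i → escape time 6
(row=0, col=3): c = -0.7900 + 0.4300i → escape time 7
(row=0, col=4): c = -0.5400 + 0.4300i → escape time 9
(row=1, col=0): c = -1.5400 + -0.0200i → escape time 9
(row=1, col=1): c = -1.2900 + -0.0200i → escape time 9
(row=1, col=2): c = -1.0400 + -0.0200i → escape time 9
(row=1, col=3): c = -0.7900 + -0.0200i → escape time 9
(row=1, col=4): c = -0.5400 + -0.0200i → escape time 9
(row=2, col=0): c = -1.5400 + -0.4700i → escape time 3
(row=2, col=1): c = -1.2900 + -0.4700i → escape time 5
(row=2, col=2): c = -1.0400 + -0.4700i → escape time 5
(row=2, col=3): c = -0.7900 + -0.4700i → escape time 6
(row=2, col=4): c = -0.5400 + -0.4700i → escape time 9

Answer: 39679
99999
35569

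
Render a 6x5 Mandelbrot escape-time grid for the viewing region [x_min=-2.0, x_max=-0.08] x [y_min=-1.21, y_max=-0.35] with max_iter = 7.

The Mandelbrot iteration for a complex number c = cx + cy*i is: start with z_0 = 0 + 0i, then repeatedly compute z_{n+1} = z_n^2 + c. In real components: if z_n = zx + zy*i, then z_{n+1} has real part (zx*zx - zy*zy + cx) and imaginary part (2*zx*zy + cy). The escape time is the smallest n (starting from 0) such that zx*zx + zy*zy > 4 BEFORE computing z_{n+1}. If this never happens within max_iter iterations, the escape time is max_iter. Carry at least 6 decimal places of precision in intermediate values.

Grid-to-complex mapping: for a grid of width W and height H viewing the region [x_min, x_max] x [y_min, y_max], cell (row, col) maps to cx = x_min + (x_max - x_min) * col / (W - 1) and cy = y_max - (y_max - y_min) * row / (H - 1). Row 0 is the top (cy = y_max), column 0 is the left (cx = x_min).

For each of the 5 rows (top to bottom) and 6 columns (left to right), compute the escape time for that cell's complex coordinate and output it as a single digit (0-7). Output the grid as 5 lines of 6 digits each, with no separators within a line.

Answer: 147777
133577
133467
123347
112333

Derivation:
(row=0, col=0): c = -2.0000 + -0.3500i → escape time 1
(row=0, col=1): c = -1.6160 + -0.3500i → escape time 4
(row=0, col=2): c = -1.2320 + -0.3500i → escape time 7
(row=0, col=3): c = -0.8480 + -0.3500i → escape time 7
(row=0, col=4): c = -0.4640 + -0.3500i → escape time 7
(row=0, col=5): c = -0.0800 + -0.3500i → escape time 7
(row=1, col=0): c = -2.0000 + -0.5650i → escape time 1
(row=1, col=1): c = -1.6160 + -0.5650i → escape time 3
(row=1, col=2): c = -1.2320 + -0.5650i → escape time 3
(row=1, col=3): c = -0.8480 + -0.5650i → escape time 5
(row=1, col=4): c = -0.4640 + -0.5650i → escape time 7
(row=1, col=5): c = -0.0800 + -0.5650i → escape time 7
(row=2, col=0): c = -2.0000 + -0.7800i → escape time 1
(row=2, col=1): c = -1.6160 + -0.7800i → escape time 3
(row=2, col=2): c = -1.2320 + -0.7800i → escape time 3
(row=2, col=3): c = -0.8480 + -0.7800i → escape time 4
(row=2, col=4): c = -0.4640 + -0.7800i → escape time 6
(row=2, col=5): c = -0.0800 + -0.7800i → escape time 7
(row=3, col=0): c = -2.0000 + -0.9950i → escape time 1
(row=3, col=1): c = -1.6160 + -0.9950i → escape time 2
(row=3, col=2): c = -1.2320 + -0.9950i → escape time 3
(row=3, col=3): c = -0.8480 + -0.9950i → escape time 3
(row=3, col=4): c = -0.4640 + -0.9950i → escape time 4
(row=3, col=5): c = -0.0800 + -0.9950i → escape time 7
(row=4, col=0): c = -2.0000 + -1.2100i → escape time 1
(row=4, col=1): c = -1.6160 + -1.2100i → escape time 1
(row=4, col=2): c = -1.2320 + -1.2100i → escape time 2
(row=4, col=3): c = -0.8480 + -1.2100i → escape time 3
(row=4, col=4): c = -0.4640 + -1.2100i → escape time 3
(row=4, col=5): c = -0.0800 + -1.2100i → escape time 3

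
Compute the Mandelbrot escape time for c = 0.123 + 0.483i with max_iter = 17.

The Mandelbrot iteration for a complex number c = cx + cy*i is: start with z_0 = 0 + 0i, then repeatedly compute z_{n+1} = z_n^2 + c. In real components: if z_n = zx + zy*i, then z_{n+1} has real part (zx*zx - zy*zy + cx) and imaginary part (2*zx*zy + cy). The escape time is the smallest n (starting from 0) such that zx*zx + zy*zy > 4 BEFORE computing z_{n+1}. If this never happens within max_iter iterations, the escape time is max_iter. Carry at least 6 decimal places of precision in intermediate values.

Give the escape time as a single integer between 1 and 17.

Answer: 17

Derivation:
z_0 = 0 + 0i, c = 0.1230 + 0.4830i
Iter 1: z = 0.1230 + 0.4830i, |z|^2 = 0.2484
Iter 2: z = -0.0952 + 0.6018i, |z|^2 = 0.3712
Iter 3: z = -0.2301 + 0.3685i, |z|^2 = 0.1887
Iter 4: z = 0.0402 + 0.3134i, |z|^2 = 0.0998
Iter 5: z = 0.0264 + 0.5082i, |z|^2 = 0.2590
Iter 6: z = -0.1346 + 0.5098i, |z|^2 = 0.2780
Iter 7: z = -0.1188 + 0.3458i, |z|^2 = 0.1337
Iter 8: z = 0.0175 + 0.4008i, |z|^2 = 0.1610
Iter 9: z = -0.0374 + 0.4971i, |z|^2 = 0.2485
Iter 10: z = -0.1227 + 0.4459i, |z|^2 = 0.2138
Iter 11: z = -0.0607 + 0.3736i, |z|^2 = 0.1433
Iter 12: z = -0.0129 + 0.4376i, |z|^2 = 0.1917
Iter 13: z = -0.0683 + 0.4717i, |z|^2 = 0.2272
Iter 14: z = -0.0948 + 0.4185i, |z|^2 = 0.1842
Iter 15: z = -0.0432 + 0.4036i, |z|^2 = 0.1648
Iter 16: z = -0.0380 + 0.4482i, |z|^2 = 0.2023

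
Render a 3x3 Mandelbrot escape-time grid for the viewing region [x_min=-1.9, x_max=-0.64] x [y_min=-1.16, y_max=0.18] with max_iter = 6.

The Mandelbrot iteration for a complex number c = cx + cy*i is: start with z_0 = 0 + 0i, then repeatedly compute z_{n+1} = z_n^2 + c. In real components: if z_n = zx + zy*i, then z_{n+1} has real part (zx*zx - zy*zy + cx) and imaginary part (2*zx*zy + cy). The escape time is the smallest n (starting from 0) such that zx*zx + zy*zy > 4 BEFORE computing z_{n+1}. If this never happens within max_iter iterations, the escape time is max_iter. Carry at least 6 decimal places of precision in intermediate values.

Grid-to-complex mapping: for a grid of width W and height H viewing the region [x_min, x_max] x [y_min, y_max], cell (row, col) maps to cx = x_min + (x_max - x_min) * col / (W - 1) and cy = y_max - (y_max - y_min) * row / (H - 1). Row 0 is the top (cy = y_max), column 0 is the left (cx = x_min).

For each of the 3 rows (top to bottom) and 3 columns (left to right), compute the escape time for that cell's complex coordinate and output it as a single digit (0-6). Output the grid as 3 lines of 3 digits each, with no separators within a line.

Answer: 466
246
123

Derivation:
(row=0, col=0): c = -1.9000 + 0.1800i → escape time 4
(row=0, col=1): c = -1.2700 + 0.1800i → escape time 6
(row=0, col=2): c = -0.6400 + 0.1800i → escape time 6
(row=1, col=0): c = -1.9000 + -0.4900i → escape time 2
(row=1, col=1): c = -1.2700 + -0.4900i → escape time 4
(row=1, col=2): c = -0.6400 + -0.4900i → escape time 6
(row=2, col=0): c = -1.9000 + -1.1600i → escape time 1
(row=2, col=1): c = -1.2700 + -1.1600i → escape time 2
(row=2, col=2): c = -0.6400 + -1.1600i → escape time 3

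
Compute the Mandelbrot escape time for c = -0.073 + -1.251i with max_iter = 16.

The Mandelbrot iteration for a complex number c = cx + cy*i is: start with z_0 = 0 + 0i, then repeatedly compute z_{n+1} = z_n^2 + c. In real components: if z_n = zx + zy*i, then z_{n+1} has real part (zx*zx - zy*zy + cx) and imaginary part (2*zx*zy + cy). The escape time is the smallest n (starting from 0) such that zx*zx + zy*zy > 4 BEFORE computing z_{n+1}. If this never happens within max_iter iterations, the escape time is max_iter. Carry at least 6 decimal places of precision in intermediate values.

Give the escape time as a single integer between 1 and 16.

Answer: 3

Derivation:
z_0 = 0 + 0i, c = -0.0730 + -1.2510i
Iter 1: z = -0.0730 + -1.2510i, |z|^2 = 1.5703
Iter 2: z = -1.6327 + -1.0684i, |z|^2 = 3.8070
Iter 3: z = 1.4512 + 2.2375i, |z|^2 = 7.1127
Escaped at iteration 3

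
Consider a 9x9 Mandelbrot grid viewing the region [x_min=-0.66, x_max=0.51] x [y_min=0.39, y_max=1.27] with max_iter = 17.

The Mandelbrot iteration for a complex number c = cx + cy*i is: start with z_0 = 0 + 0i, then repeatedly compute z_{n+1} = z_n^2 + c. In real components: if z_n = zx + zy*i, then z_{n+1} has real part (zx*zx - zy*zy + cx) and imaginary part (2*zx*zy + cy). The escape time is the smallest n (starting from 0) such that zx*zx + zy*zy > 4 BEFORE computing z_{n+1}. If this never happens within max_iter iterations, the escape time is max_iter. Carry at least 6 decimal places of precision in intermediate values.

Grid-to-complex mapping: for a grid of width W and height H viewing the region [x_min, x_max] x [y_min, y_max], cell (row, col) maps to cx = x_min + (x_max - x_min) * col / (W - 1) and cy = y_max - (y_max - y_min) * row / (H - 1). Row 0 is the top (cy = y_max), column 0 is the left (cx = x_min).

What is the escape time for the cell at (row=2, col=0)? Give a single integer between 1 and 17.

z_0 = 0 + 0i, c = -0.6600 + 1.0500i
Iter 1: z = -0.6600 + 1.0500i, |z|^2 = 1.5381
Iter 2: z = -1.3269 + -0.3360i, |z|^2 = 1.8736
Iter 3: z = 0.9878 + 1.9417i, |z|^2 = 4.7458
Escaped at iteration 3

Answer: 3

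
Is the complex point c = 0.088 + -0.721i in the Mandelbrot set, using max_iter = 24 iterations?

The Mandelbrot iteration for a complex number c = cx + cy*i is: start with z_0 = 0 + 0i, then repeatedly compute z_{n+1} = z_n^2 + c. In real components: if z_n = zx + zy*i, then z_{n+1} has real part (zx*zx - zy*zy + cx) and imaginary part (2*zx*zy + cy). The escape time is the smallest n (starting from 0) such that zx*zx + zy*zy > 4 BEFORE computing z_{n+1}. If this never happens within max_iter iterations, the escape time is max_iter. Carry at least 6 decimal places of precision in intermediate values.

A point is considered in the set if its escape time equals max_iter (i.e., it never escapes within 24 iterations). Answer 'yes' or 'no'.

z_0 = 0 + 0i, c = 0.0880 + -0.7210i
Iter 1: z = 0.0880 + -0.7210i, |z|^2 = 0.5276
Iter 2: z = -0.4241 + -0.8479i, |z|^2 = 0.8988
Iter 3: z = -0.4511 + -0.0018i, |z|^2 = 0.2035
Iter 4: z = 0.2915 + -0.7194i, |z|^2 = 0.6024
Iter 5: z = -0.3445 + -1.1403i, |z|^2 = 1.4190
Iter 6: z = -1.0937 + 0.0647i, |z|^2 = 1.2003
Iter 7: z = 1.2799 + -0.8626i, |z|^2 = 2.3822
Iter 8: z = 0.9820 + -2.9291i, |z|^2 = 9.5440
Escaped at iteration 8

Answer: no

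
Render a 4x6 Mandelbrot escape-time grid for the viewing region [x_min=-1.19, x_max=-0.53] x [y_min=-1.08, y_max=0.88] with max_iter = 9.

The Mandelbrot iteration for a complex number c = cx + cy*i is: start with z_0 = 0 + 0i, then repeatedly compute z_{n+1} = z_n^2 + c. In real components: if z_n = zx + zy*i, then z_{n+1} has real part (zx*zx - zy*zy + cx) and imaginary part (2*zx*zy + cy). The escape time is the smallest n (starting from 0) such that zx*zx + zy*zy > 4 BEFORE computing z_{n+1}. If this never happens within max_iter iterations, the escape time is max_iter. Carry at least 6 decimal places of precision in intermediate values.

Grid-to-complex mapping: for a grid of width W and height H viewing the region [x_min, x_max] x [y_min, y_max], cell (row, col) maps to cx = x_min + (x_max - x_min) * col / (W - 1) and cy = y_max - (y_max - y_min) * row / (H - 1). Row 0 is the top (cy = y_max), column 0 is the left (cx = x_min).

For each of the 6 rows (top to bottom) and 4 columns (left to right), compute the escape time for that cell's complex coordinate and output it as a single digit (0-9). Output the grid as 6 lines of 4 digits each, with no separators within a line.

(row=0, col=0): c = -1.1900 + 0.8800i → escape time 3
(row=0, col=1): c = -0.9700 + 0.8800i → escape time 3
(row=0, col=2): c = -0.7500 + 0.8800i → escape time 4
(row=0, col=3): c = -0.5300 + 0.8800i → escape time 4
(row=1, col=0): c = -1.1900 + 0.4880i → escape time 5
(row=1, col=1): c = -0.9700 + 0.4880i → escape time 5
(row=1, col=2): c = -0.7500 + 0.4880i → escape time 6
(row=1, col=3): c = -0.5300 + 0.4880i → escape time 9
(row=2, col=0): c = -1.1900 + 0.0960i → escape time 9
(row=2, col=1): c = -0.9700 + 0.0960i → escape time 9
(row=2, col=2): c = -0.7500 + 0.0960i → escape time 9
(row=2, col=3): c = -0.5300 + 0.0960i → escape time 9
(row=3, col=0): c = -1.1900 + -0.2960i → escape time 9
(row=3, col=1): c = -0.9700 + -0.2960i → escape time 9
(row=3, col=2): c = -0.7500 + -0.2960i → escape time 9
(row=3, col=3): c = -0.5300 + -0.2960i → escape time 9
(row=4, col=0): c = -1.1900 + -0.6880i → escape time 3
(row=4, col=1): c = -0.9700 + -0.6880i → escape time 4
(row=4, col=2): c = -0.7500 + -0.6880i → escape time 5
(row=4, col=3): c = -0.5300 + -0.6880i → escape time 9
(row=5, col=0): c = -1.1900 + -1.0800i → escape time 3
(row=5, col=1): c = -0.9700 + -1.0800i → escape time 3
(row=5, col=2): c = -0.7500 + -1.0800i → escape time 3
(row=5, col=3): c = -0.5300 + -1.0800i → escape time 4

Answer: 3344
5569
9999
9999
3459
3334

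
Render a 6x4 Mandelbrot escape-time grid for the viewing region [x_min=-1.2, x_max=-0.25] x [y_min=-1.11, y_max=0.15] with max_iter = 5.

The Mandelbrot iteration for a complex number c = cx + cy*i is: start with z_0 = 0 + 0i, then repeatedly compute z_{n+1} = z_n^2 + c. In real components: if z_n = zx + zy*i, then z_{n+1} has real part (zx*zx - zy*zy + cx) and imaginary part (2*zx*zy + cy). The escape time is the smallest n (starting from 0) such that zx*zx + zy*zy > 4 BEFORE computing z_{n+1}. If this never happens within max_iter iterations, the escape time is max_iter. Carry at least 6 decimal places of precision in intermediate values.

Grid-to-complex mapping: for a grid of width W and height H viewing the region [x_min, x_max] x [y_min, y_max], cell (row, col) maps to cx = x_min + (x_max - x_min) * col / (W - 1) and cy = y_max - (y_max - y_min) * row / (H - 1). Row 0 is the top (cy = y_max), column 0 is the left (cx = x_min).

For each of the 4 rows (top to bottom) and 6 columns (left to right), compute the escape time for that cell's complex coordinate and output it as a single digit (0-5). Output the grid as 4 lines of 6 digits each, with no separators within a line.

Answer: 555555
555555
344555
333345

Derivation:
(row=0, col=0): c = -1.2000 + 0.1500i → escape time 5
(row=0, col=1): c = -1.0100 + 0.1500i → escape time 5
(row=0, col=2): c = -0.8200 + 0.1500i → escape time 5
(row=0, col=3): c = -0.6300 + 0.1500i → escape time 5
(row=0, col=4): c = -0.4400 + 0.1500i → escape time 5
(row=0, col=5): c = -0.2500 + 0.1500i → escape time 5
(row=1, col=0): c = -1.2000 + -0.2700i → escape time 5
(row=1, col=1): c = -1.0100 + -0.2700i → escape time 5
(row=1, col=2): c = -0.8200 + -0.2700i → escape time 5
(row=1, col=3): c = -0.6300 + -0.2700i → escape time 5
(row=1, col=4): c = -0.4400 + -0.2700i → escape time 5
(row=1, col=5): c = -0.2500 + -0.2700i → escape time 5
(row=2, col=0): c = -1.2000 + -0.6900i → escape time 3
(row=2, col=1): c = -1.0100 + -0.6900i → escape time 4
(row=2, col=2): c = -0.8200 + -0.6900i → escape time 4
(row=2, col=3): c = -0.6300 + -0.6900i → escape time 5
(row=2, col=4): c = -0.4400 + -0.6900i → escape time 5
(row=2, col=5): c = -0.2500 + -0.6900i → escape time 5
(row=3, col=0): c = -1.2000 + -1.1100i → escape time 3
(row=3, col=1): c = -1.0100 + -1.1100i → escape time 3
(row=3, col=2): c = -0.8200 + -1.1100i → escape time 3
(row=3, col=3): c = -0.6300 + -1.1100i → escape time 3
(row=3, col=4): c = -0.4400 + -1.1100i → escape time 4
(row=3, col=5): c = -0.2500 + -1.1100i → escape time 5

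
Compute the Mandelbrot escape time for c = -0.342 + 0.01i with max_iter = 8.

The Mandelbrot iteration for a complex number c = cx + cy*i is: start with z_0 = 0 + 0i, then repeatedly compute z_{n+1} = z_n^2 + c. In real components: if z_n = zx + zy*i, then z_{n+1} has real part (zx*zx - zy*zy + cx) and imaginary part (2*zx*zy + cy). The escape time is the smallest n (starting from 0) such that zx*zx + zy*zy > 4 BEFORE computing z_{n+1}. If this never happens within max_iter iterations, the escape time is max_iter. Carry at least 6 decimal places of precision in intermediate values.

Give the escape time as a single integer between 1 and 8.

z_0 = 0 + 0i, c = -0.3420 + 0.0100i
Iter 1: z = -0.3420 + 0.0100i, |z|^2 = 0.1171
Iter 2: z = -0.2251 + 0.0032i, |z|^2 = 0.0507
Iter 3: z = -0.2913 + 0.0086i, |z|^2 = 0.0849
Iter 4: z = -0.2572 + 0.0050i, |z|^2 = 0.0662
Iter 5: z = -0.2759 + 0.0074i, |z|^2 = 0.0762
Iter 6: z = -0.2660 + 0.0059i, |z|^2 = 0.0708
Iter 7: z = -0.2713 + 0.0069i, |z|^2 = 0.0737

Answer: 8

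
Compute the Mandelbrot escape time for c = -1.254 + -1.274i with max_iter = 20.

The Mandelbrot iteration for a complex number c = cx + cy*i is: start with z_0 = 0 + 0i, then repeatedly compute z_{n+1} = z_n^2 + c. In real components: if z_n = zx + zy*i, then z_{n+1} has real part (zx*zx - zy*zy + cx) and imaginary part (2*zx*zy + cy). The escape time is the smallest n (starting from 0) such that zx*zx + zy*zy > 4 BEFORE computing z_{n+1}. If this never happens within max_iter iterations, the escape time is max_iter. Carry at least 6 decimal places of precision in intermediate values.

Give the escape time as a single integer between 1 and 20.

z_0 = 0 + 0i, c = -1.2540 + -1.2740i
Iter 1: z = -1.2540 + -1.2740i, |z|^2 = 3.1956
Iter 2: z = -1.3046 + 1.9212i, |z|^2 = 5.3929
Escaped at iteration 2

Answer: 2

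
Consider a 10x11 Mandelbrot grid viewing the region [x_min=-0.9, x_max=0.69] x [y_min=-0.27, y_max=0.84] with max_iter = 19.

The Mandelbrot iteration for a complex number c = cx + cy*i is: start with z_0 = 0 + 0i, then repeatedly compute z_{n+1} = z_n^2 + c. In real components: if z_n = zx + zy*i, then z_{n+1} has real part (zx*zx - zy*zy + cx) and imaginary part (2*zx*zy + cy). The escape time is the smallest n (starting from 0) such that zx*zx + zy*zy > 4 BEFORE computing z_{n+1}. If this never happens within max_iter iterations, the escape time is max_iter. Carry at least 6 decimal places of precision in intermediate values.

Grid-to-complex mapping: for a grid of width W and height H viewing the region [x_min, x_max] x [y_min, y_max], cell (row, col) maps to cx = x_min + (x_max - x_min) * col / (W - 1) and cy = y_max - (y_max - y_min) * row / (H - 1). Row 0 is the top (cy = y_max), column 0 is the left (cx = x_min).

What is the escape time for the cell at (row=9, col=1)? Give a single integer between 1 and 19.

z_0 = 0 + 0i, c = -0.7233 + -0.1590i
Iter 1: z = -0.7233 + -0.1590i, |z|^2 = 0.5485
Iter 2: z = -0.2254 + 0.0710i, |z|^2 = 0.0559
Iter 3: z = -0.6776 + -0.1910i, |z|^2 = 0.4956
Iter 4: z = -0.3007 + 0.0999i, |z|^2 = 0.1004
Iter 5: z = -0.6429 + -0.2191i, |z|^2 = 0.4613
Iter 6: z = -0.3580 + 0.1227i, |z|^2 = 0.1432
Iter 7: z = -0.6102 + -0.2468i, |z|^2 = 0.4333
Iter 8: z = -0.4119 + 0.1422i, |z|^2 = 0.1899
Iter 9: z = -0.5739 + -0.2762i, |z|^2 = 0.4056
Iter 10: z = -0.4703 + 0.1580i, |z|^2 = 0.2461
Iter 11: z = -0.5271 + -0.3076i, |z|^2 = 0.3725
Iter 12: z = -0.5401 + 0.1653i, |z|^2 = 0.3190
Iter 13: z = -0.4590 + -0.3375i, |z|^2 = 0.3246
Iter 14: z = -0.6266 + 0.1508i, |z|^2 = 0.4154
Iter 15: z = -0.3535 + -0.3480i, |z|^2 = 0.2460
Iter 16: z = -0.7195 + 0.0870i, |z|^2 = 0.5253
Iter 17: z = -0.2132 + -0.2842i, |z|^2 = 0.1262
Iter 18: z = -0.7587 + -0.0378i, |z|^2 = 0.5770

Answer: 19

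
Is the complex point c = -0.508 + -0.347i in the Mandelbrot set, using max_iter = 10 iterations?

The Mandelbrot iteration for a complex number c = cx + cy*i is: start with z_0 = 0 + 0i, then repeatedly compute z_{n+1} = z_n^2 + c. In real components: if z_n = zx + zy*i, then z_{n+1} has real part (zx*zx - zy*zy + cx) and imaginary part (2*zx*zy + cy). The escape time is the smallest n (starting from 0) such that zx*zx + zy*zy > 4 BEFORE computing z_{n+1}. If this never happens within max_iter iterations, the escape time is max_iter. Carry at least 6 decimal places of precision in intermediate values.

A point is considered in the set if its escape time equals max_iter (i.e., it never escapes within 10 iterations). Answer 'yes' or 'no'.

Answer: yes

Derivation:
z_0 = 0 + 0i, c = -0.5080 + -0.3470i
Iter 1: z = -0.5080 + -0.3470i, |z|^2 = 0.3785
Iter 2: z = -0.3703 + 0.0056i, |z|^2 = 0.1372
Iter 3: z = -0.3709 + -0.3511i, |z|^2 = 0.2608
Iter 4: z = -0.4937 + -0.0866i, |z|^2 = 0.2513
Iter 5: z = -0.2717 + -0.2615i, |z|^2 = 0.1422
Iter 6: z = -0.5026 + -0.2049i, |z|^2 = 0.2945
Iter 7: z = -0.2974 + -0.1411i, |z|^2 = 0.1084
Iter 8: z = -0.4395 + -0.2631i, |z|^2 = 0.2623
Iter 9: z = -0.3841 + -0.1158i, |z|^2 = 0.1609
Did not escape in 10 iterations → in set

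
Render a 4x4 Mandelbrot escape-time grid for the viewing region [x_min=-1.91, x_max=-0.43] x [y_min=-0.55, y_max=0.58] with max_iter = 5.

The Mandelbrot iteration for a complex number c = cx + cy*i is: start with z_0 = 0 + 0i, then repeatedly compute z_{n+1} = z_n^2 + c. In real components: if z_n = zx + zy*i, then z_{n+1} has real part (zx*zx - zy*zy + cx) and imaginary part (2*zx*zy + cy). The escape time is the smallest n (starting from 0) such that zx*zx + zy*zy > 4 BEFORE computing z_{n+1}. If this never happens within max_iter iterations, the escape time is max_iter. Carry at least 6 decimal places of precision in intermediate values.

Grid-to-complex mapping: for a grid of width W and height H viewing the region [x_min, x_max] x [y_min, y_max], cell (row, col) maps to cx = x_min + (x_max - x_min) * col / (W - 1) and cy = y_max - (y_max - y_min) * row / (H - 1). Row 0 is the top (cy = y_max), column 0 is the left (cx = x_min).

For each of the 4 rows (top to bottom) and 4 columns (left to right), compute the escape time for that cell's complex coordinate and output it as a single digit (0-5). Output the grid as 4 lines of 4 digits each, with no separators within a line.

Answer: 2355
4555
4555
2355

Derivation:
(row=0, col=0): c = -1.9100 + 0.5800i → escape time 2
(row=0, col=1): c = -1.4167 + 0.5800i → escape time 3
(row=0, col=2): c = -0.9233 + 0.5800i → escape time 5
(row=0, col=3): c = -0.4300 + 0.5800i → escape time 5
(row=1, col=0): c = -1.9100 + 0.2033i → escape time 4
(row=1, col=1): c = -1.4167 + 0.2033i → escape time 5
(row=1, col=2): c = -0.9233 + 0.2033i → escape time 5
(row=1, col=3): c = -0.4300 + 0.2033i → escape time 5
(row=2, col=0): c = -1.9100 + -0.1733i → escape time 4
(row=2, col=1): c = -1.4167 + -0.1733i → escape time 5
(row=2, col=2): c = -0.9233 + -0.1733i → escape time 5
(row=2, col=3): c = -0.4300 + -0.1733i → escape time 5
(row=3, col=0): c = -1.9100 + -0.5500i → escape time 2
(row=3, col=1): c = -1.4167 + -0.5500i → escape time 3
(row=3, col=2): c = -0.9233 + -0.5500i → escape time 5
(row=3, col=3): c = -0.4300 + -0.5500i → escape time 5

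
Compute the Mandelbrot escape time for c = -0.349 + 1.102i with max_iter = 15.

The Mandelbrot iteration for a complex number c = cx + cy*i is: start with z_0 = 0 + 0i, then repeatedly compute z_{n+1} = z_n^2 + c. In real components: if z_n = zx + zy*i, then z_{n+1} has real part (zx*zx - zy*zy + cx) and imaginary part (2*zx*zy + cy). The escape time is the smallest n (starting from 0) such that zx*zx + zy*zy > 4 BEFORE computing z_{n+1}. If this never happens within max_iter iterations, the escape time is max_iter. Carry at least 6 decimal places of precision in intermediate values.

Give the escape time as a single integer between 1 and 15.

z_0 = 0 + 0i, c = -0.3490 + 1.1020i
Iter 1: z = -0.3490 + 1.1020i, |z|^2 = 1.3362
Iter 2: z = -1.4416 + 0.3328i, |z|^2 = 2.1890
Iter 3: z = 1.6185 + 0.1425i, |z|^2 = 2.6397
Iter 4: z = 2.2501 + 1.5631i, |z|^2 = 7.5064
Escaped at iteration 4

Answer: 4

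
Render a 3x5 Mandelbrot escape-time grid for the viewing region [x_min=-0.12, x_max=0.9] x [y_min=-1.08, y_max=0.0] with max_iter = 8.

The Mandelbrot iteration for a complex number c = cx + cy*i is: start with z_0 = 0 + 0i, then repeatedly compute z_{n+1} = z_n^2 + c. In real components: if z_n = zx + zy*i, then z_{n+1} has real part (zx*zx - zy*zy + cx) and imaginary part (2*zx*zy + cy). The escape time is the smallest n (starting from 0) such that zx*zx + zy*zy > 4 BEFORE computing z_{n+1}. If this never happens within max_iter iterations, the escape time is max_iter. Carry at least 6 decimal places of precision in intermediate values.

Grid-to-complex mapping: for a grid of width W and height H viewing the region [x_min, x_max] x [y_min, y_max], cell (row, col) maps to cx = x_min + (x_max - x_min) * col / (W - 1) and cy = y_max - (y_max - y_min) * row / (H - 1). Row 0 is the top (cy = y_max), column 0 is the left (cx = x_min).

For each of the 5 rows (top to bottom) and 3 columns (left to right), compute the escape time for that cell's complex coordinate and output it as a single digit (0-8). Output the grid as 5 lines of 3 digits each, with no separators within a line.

(row=0, col=0): c = -0.1200 + 0.0000i → escape time 8
(row=0, col=1): c = 0.3900 + 0.0000i → escape time 7
(row=0, col=2): c = 0.9000 + 0.0000i → escape time 3
(row=1, col=0): c = -0.1200 + -0.2700i → escape time 8
(row=1, col=1): c = 0.3900 + -0.2700i → escape time 8
(row=1, col=2): c = 0.9000 + -0.2700i → escape time 3
(row=2, col=0): c = -0.1200 + -0.5400i → escape time 8
(row=2, col=1): c = 0.3900 + -0.5400i → escape time 8
(row=2, col=2): c = 0.9000 + -0.5400i → escape time 2
(row=3, col=0): c = -0.1200 + -0.8100i → escape time 8
(row=3, col=1): c = 0.3900 + -0.8100i → escape time 4
(row=3, col=2): c = 0.9000 + -0.8100i → escape time 2
(row=4, col=0): c = -0.1200 + -1.0800i → escape time 6
(row=4, col=1): c = 0.3900 + -1.0800i → escape time 2
(row=4, col=2): c = 0.9000 + -1.0800i → escape time 2

Answer: 873
883
882
842
622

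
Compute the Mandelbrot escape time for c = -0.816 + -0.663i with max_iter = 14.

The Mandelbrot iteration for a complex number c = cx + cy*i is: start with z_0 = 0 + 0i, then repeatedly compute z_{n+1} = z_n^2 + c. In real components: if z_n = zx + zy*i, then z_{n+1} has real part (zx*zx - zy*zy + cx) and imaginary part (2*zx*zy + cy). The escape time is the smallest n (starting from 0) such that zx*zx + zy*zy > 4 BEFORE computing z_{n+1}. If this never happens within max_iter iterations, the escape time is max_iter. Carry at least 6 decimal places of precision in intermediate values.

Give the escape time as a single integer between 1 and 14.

Answer: 5

Derivation:
z_0 = 0 + 0i, c = -0.8160 + -0.6630i
Iter 1: z = -0.8160 + -0.6630i, |z|^2 = 1.1054
Iter 2: z = -0.5897 + 0.4190i, |z|^2 = 0.5233
Iter 3: z = -0.6438 + -1.1572i, |z|^2 = 1.7536
Iter 4: z = -1.7406 + 0.8270i, |z|^2 = 3.7137
Iter 5: z = 1.5297 + -3.5421i, |z|^2 = 14.8866
Escaped at iteration 5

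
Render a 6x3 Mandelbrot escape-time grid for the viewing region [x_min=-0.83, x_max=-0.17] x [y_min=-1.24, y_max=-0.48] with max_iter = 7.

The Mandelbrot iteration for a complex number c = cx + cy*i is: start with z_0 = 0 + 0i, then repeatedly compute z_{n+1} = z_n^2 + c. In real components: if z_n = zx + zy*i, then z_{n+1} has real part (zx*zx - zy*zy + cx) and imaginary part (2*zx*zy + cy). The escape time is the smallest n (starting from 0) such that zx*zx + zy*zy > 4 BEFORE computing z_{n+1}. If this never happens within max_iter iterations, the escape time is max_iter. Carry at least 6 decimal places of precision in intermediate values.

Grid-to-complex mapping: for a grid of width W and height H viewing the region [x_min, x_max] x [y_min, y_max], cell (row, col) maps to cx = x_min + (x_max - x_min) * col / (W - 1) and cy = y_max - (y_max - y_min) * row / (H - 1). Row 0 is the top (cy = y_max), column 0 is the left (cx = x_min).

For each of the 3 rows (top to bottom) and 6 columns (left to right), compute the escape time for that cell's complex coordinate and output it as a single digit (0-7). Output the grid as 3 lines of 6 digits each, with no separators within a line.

(row=0, col=0): c = -0.8300 + -0.4800i → escape time 6
(row=0, col=1): c = -0.6980 + -0.4800i → escape time 7
(row=0, col=2): c = -0.5660 + -0.4800i → escape time 7
(row=0, col=3): c = -0.4340 + -0.4800i → escape time 7
(row=0, col=4): c = -0.3020 + -0.4800i → escape time 7
(row=0, col=5): c = -0.1700 + -0.4800i → escape time 7
(row=1, col=0): c = -0.8300 + -0.8600i → escape time 4
(row=1, col=1): c = -0.6980 + -0.8600i → escape time 4
(row=1, col=2): c = -0.5660 + -0.8600i → escape time 4
(row=1, col=3): c = -0.4340 + -0.8600i → escape time 5
(row=1, col=4): c = -0.3020 + -0.8600i → escape time 7
(row=1, col=5): c = -0.1700 + -0.8600i → escape time 7
(row=2, col=0): c = -0.8300 + -1.2400i → escape time 3
(row=2, col=1): c = -0.6980 + -1.2400i → escape time 3
(row=2, col=2): c = -0.5660 + -1.2400i → escape time 3
(row=2, col=3): c = -0.4340 + -1.2400i → escape time 3
(row=2, col=4): c = -0.3020 + -1.2400i → escape time 3
(row=2, col=5): c = -0.1700 + -1.2400i → escape time 3

Answer: 677777
444577
333333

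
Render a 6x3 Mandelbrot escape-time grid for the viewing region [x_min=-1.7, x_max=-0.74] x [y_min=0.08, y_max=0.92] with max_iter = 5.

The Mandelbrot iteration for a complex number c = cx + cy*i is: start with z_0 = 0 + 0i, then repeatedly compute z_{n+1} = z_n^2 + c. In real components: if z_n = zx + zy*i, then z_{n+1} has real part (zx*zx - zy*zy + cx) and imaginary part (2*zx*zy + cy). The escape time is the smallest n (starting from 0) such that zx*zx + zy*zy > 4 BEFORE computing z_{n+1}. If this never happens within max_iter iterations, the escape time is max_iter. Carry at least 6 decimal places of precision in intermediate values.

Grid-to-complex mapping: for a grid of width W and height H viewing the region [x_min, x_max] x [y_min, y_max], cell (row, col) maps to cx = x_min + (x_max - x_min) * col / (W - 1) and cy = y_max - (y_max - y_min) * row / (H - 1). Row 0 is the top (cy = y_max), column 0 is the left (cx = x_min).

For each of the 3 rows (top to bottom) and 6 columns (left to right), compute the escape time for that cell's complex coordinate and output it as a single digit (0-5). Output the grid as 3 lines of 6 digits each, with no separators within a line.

(row=0, col=0): c = -1.7000 + 0.9200i → escape time 2
(row=0, col=1): c = -1.5080 + 0.9200i → escape time 3
(row=0, col=2): c = -1.3160 + 0.9200i → escape time 3
(row=0, col=3): c = -1.1240 + 0.9200i → escape time 3
(row=0, col=4): c = -0.9320 + 0.9200i → escape time 3
(row=0, col=5): c = -0.7400 + 0.9200i → escape time 4
(row=1, col=0): c = -1.7000 + 0.5000i → escape time 3
(row=1, col=1): c = -1.5080 + 0.5000i → escape time 3
(row=1, col=2): c = -1.3160 + 0.5000i → escape time 4
(row=1, col=3): c = -1.1240 + 0.5000i → escape time 5
(row=1, col=4): c = -0.9320 + 0.5000i → escape time 5
(row=1, col=5): c = -0.7400 + 0.5000i → escape time 5
(row=2, col=0): c = -1.7000 + 0.0800i → escape time 5
(row=2, col=1): c = -1.5080 + 0.0800i → escape time 5
(row=2, col=2): c = -1.3160 + 0.0800i → escape time 5
(row=2, col=3): c = -1.1240 + 0.0800i → escape time 5
(row=2, col=4): c = -0.9320 + 0.0800i → escape time 5
(row=2, col=5): c = -0.7400 + 0.0800i → escape time 5

Answer: 233334
334555
555555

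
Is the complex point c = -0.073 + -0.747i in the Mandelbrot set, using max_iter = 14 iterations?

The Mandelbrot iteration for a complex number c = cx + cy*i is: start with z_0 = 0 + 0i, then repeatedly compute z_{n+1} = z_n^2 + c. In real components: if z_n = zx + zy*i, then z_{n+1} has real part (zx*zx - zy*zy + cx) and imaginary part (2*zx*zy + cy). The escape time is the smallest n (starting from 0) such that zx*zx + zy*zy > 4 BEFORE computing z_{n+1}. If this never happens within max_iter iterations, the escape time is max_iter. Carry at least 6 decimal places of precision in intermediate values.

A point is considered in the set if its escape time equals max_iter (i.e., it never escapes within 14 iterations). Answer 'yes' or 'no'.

z_0 = 0 + 0i, c = -0.0730 + -0.7470i
Iter 1: z = -0.0730 + -0.7470i, |z|^2 = 0.5633
Iter 2: z = -0.6257 + -0.6379i, |z|^2 = 0.7984
Iter 3: z = -0.0885 + 0.0513i, |z|^2 = 0.0105
Iter 4: z = -0.0678 + -0.7561i, |z|^2 = 0.5762
Iter 5: z = -0.6401 + -0.6445i, |z|^2 = 0.8250
Iter 6: z = -0.0787 + 0.0780i, |z|^2 = 0.0123
Iter 7: z = -0.0729 + -0.7593i, |z|^2 = 0.5818
Iter 8: z = -0.6442 + -0.6363i, |z|^2 = 0.8199
Iter 9: z = -0.0629 + 0.0728i, |z|^2 = 0.0093
Iter 10: z = -0.0743 + -0.7562i, |z|^2 = 0.5773
Iter 11: z = -0.6393 + -0.6346i, |z|^2 = 0.8113
Iter 12: z = -0.0670 + 0.0643i, |z|^2 = 0.0086
Iter 13: z = -0.0726 + -0.7556i, |z|^2 = 0.5762
Did not escape in 14 iterations → in set

Answer: yes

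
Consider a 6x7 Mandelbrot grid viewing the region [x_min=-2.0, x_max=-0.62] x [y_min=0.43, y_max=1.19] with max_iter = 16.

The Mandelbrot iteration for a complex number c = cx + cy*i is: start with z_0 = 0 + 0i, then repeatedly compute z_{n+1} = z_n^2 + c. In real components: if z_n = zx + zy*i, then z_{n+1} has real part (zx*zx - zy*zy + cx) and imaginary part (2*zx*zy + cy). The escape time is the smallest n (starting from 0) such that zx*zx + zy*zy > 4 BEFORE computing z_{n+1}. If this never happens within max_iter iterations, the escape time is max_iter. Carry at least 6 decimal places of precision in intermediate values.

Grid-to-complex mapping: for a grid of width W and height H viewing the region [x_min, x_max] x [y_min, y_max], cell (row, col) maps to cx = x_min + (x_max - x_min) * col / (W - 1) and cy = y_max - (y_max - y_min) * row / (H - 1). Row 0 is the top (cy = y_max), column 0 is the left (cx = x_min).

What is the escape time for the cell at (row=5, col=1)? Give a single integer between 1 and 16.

z_0 = 0 + 0i, c = -1.7240 + 0.5567i
Iter 1: z = -1.7240 + 0.5567i, |z|^2 = 3.2821
Iter 2: z = 0.9383 + -1.3627i, |z|^2 = 2.7374
Iter 3: z = -2.7006 + -2.0006i, |z|^2 = 11.2957
Escaped at iteration 3

Answer: 3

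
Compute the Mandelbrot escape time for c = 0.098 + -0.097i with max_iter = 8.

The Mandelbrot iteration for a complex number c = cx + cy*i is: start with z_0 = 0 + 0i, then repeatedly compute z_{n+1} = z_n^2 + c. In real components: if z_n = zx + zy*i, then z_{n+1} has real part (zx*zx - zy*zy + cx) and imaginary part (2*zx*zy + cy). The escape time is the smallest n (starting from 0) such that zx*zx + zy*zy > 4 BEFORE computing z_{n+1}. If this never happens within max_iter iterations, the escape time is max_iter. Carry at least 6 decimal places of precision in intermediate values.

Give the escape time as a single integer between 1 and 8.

Answer: 8

Derivation:
z_0 = 0 + 0i, c = 0.0980 + -0.0970i
Iter 1: z = 0.0980 + -0.0970i, |z|^2 = 0.0190
Iter 2: z = 0.0982 + -0.1160i, |z|^2 = 0.0231
Iter 3: z = 0.0942 + -0.1198i, |z|^2 = 0.0232
Iter 4: z = 0.0925 + -0.1196i, |z|^2 = 0.0229
Iter 5: z = 0.0923 + -0.1191i, |z|^2 = 0.0227
Iter 6: z = 0.0923 + -0.1190i, |z|^2 = 0.0227
Iter 7: z = 0.0924 + -0.1190i, |z|^2 = 0.0227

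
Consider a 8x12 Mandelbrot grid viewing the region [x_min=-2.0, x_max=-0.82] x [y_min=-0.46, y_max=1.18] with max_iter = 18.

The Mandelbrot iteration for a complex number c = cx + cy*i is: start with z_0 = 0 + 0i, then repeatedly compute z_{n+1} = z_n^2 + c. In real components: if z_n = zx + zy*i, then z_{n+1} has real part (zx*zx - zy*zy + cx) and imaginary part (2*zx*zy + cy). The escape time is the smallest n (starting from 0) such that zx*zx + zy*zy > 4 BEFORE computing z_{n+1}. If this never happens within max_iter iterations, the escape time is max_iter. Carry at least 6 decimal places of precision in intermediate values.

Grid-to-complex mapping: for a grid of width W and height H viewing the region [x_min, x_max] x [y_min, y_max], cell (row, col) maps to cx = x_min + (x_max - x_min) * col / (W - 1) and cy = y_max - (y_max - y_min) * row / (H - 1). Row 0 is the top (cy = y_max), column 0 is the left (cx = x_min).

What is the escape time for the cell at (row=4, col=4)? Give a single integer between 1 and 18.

z_0 = 0 + 0i, c = -1.3257 + 0.5836i
Iter 1: z = -1.3257 + 0.5836i, |z|^2 = 2.0981
Iter 2: z = 0.0912 + -0.9638i, |z|^2 = 0.9373
Iter 3: z = -2.2464 + 0.4079i, |z|^2 = 5.2126
Escaped at iteration 3

Answer: 3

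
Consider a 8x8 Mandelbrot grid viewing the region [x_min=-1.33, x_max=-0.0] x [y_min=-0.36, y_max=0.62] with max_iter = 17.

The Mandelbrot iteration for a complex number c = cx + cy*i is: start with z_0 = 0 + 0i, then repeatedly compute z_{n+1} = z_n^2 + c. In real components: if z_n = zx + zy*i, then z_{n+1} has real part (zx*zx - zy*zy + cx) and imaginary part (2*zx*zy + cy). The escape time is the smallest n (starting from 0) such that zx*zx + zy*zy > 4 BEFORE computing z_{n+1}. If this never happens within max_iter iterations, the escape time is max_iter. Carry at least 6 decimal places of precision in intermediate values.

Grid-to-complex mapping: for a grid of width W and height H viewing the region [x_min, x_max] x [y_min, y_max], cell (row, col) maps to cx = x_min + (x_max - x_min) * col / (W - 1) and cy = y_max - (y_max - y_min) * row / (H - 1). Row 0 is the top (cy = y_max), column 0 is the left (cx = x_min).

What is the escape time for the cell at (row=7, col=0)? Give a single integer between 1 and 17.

Answer: 6

Derivation:
z_0 = 0 + 0i, c = -1.3300 + -0.3600i
Iter 1: z = -1.3300 + -0.3600i, |z|^2 = 1.8985
Iter 2: z = 0.3093 + 0.5976i, |z|^2 = 0.4528
Iter 3: z = -1.5915 + 0.0097i, |z|^2 = 2.5328
Iter 4: z = 1.2026 + -0.3908i, |z|^2 = 1.5991
Iter 5: z = -0.0364 + -1.3000i, |z|^2 = 1.6913
Iter 6: z = -3.0186 + -0.2655i, |z|^2 = 9.1826
Escaped at iteration 6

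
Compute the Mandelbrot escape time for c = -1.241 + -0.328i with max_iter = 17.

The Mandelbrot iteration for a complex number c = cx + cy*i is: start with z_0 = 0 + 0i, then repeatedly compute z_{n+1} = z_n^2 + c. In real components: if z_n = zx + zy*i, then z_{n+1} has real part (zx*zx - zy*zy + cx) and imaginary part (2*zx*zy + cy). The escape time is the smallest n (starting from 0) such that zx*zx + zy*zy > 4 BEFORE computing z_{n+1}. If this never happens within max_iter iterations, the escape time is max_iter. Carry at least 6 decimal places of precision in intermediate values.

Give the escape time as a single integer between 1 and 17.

Answer: 17

Derivation:
z_0 = 0 + 0i, c = -1.2410 + -0.3280i
Iter 1: z = -1.2410 + -0.3280i, |z|^2 = 1.6477
Iter 2: z = 0.1915 + 0.4861i, |z|^2 = 0.2730
Iter 3: z = -1.4406 + -0.1418i, |z|^2 = 2.0955
Iter 4: z = 0.8143 + 0.0806i, |z|^2 = 0.6695
Iter 5: z = -0.5845 + -0.1967i, |z|^2 = 0.3803
Iter 6: z = -0.9381 + -0.0981i, |z|^2 = 0.8896
Iter 7: z = -0.3706 + -0.1440i, |z|^2 = 0.1581
Iter 8: z = -1.1243 + -0.2213i, |z|^2 = 1.3131
Iter 9: z = -0.0258 + 0.1696i, |z|^2 = 0.0294
Iter 10: z = -1.2691 + -0.3368i, |z|^2 = 1.7240
Iter 11: z = 0.2562 + 0.5268i, |z|^2 = 0.3431
Iter 12: z = -1.4528 + -0.0581i, |z|^2 = 2.1141
Iter 13: z = 0.8663 + -0.1592i, |z|^2 = 0.7759
Iter 14: z = -0.5158 + -0.6039i, |z|^2 = 0.6308
Iter 15: z = -1.3397 + 0.2950i, |z|^2 = 1.8817
Iter 16: z = 0.4667 + -1.1184i, |z|^2 = 1.4685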